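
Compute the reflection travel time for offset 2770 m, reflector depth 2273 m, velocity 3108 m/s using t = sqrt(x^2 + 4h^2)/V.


x^2 + 4h^2 = 2770^2 + 4*2273^2 = 7672900 + 20666116 = 28339016
sqrt(28339016) = 5323.4402
t = 5323.4402 / 3108 = 1.7128 s

1.7128


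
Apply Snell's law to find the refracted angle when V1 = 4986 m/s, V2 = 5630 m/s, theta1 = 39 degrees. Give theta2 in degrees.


sin(theta1) = sin(39 deg) = 0.62932
sin(theta2) = V2/V1 * sin(theta1) = 5630/4986 * 0.62932 = 0.710604
theta2 = arcsin(0.710604) = 45.2841 degrees

45.2841


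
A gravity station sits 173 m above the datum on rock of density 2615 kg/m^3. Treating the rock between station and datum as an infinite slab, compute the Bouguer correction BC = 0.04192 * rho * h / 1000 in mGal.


BC = 0.04192 * rho * h / 1000
= 0.04192 * 2615 * 173 / 1000
= 18.9644 mGal

18.9644


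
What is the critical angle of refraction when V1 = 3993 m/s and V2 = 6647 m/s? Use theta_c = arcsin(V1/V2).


V1/V2 = 3993/6647 = 0.600722
theta_c = arcsin(0.600722) = 36.9216 degrees

36.9216


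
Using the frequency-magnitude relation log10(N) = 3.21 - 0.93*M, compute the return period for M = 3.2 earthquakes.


log10(N) = 3.21 - 0.93*3.2 = 0.234
N = 10^0.234 = 1.713957
T = 1/N = 1/1.713957 = 0.5834 years

0.5834


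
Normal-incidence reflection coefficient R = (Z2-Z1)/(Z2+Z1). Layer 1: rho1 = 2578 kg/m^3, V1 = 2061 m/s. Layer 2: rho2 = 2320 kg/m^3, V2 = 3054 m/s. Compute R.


Z1 = 2578 * 2061 = 5313258
Z2 = 2320 * 3054 = 7085280
R = (7085280 - 5313258) / (7085280 + 5313258) = 1772022 / 12398538 = 0.1429

0.1429


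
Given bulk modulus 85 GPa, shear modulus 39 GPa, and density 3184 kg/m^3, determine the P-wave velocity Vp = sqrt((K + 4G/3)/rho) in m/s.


First compute the effective modulus:
K + 4G/3 = 85e9 + 4*39e9/3 = 137000000000.0 Pa
Then divide by density:
137000000000.0 / 3184 = 43027638.191 Pa/(kg/m^3)
Take the square root:
Vp = sqrt(43027638.191) = 6559.55 m/s

6559.55


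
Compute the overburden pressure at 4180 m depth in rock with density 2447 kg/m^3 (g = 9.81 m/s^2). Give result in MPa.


P = rho * g * z / 1e6
= 2447 * 9.81 * 4180 / 1e6
= 100341192.6 / 1e6
= 100.3412 MPa

100.3412


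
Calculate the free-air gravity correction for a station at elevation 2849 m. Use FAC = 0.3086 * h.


FAC = 0.3086 * h
= 0.3086 * 2849
= 879.2014 mGal

879.2014


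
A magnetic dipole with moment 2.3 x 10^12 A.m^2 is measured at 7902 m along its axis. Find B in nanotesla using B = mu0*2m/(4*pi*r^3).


m = 2.3 x 10^12 = 2300000000000 A.m^2
2m = 4600000000000 A.m^2
r^3 = 7902^3 = 493413554808
B = (4pi*10^-7) * 4600000000000 / (4*pi * 493413554808) * 1e9
= 5780530.482605 / 6200417595865.75 * 1e9
= 932.2808 nT

932.2808


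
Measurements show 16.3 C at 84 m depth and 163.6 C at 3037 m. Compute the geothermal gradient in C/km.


dT = 163.6 - 16.3 = 147.3 C
dz = 3037 - 84 = 2953 m
gradient = dT/dz * 1000 = 147.3/2953 * 1000 = 49.8815 C/km

49.8815


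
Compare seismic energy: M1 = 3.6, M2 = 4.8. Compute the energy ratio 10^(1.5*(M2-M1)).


M2 - M1 = 4.8 - 3.6 = 1.2
1.5 * 1.2 = 1.8
ratio = 10^1.8 = 63.1

63.1


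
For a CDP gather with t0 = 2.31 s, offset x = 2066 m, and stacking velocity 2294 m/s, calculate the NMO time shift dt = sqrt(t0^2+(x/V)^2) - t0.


x/Vnmo = 2066/2294 = 0.90061
(x/Vnmo)^2 = 0.811099
t0^2 = 5.3361
sqrt(5.3361 + 0.811099) = 2.479355
dt = 2.479355 - 2.31 = 0.169355

0.169355


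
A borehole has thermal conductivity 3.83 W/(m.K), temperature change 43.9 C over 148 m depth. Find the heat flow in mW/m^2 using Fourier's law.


q = k * dT / dz * 1000
= 3.83 * 43.9 / 148 * 1000
= 1.136061 * 1000
= 1136.0608 mW/m^2

1136.0608


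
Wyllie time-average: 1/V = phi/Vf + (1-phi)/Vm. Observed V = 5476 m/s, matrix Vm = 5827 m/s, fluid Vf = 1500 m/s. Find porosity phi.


1/V - 1/Vm = 1/5476 - 1/5827 = 1.1e-05
1/Vf - 1/Vm = 1/1500 - 1/5827 = 0.00049505
phi = 1.1e-05 / 0.00049505 = 0.0222

0.0222


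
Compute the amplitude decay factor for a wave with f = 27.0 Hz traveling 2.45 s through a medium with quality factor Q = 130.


pi*f*t/Q = pi*27.0*2.45/130 = 1.598587
A/A0 = exp(-1.598587) = 0.202182

0.202182


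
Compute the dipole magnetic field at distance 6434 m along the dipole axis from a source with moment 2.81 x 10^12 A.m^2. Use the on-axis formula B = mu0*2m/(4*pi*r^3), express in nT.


m = 2.81 x 10^12 = 2810000000000 A.m^2
2m = 5620000000000 A.m^2
r^3 = 6434^3 = 266344154504
B = (4pi*10^-7) * 5620000000000 / (4*pi * 266344154504) * 1e9
= 7062300.28527 / 3346979356465.4 * 1e9
= 2110.0519 nT

2110.0519


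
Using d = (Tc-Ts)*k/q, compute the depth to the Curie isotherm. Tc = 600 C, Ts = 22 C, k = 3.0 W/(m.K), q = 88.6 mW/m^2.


T_Curie - T_surf = 600 - 22 = 578 C
Convert q to W/m^2: 88.6 mW/m^2 = 0.0886 W/m^2
d = 578 * 3.0 / 0.0886 = 19571.11 m

19571.11


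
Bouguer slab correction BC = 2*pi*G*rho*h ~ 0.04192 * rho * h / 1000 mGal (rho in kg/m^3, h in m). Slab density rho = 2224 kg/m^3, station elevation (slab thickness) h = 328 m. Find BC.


BC = 0.04192 * rho * h / 1000
= 0.04192 * 2224 * 328 / 1000
= 30.5795 mGal

30.5795


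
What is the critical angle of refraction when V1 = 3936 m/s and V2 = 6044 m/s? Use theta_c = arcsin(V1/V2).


V1/V2 = 3936/6044 = 0.651224
theta_c = arcsin(0.651224) = 40.634 degrees

40.634


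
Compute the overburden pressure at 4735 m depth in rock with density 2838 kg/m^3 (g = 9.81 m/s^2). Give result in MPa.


P = rho * g * z / 1e6
= 2838 * 9.81 * 4735 / 1e6
= 131826093.3 / 1e6
= 131.8261 MPa

131.8261


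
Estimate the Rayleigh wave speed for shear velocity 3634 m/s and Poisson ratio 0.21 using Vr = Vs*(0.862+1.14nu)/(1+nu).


Numerator factor = 0.862 + 1.14*0.21 = 1.1014
Denominator = 1 + 0.21 = 1.21
Vr = 3634 * 1.1014 / 1.21 = 3307.84 m/s

3307.84


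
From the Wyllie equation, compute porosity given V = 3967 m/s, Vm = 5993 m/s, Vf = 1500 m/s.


1/V - 1/Vm = 1/3967 - 1/5993 = 8.522e-05
1/Vf - 1/Vm = 1/1500 - 1/5993 = 0.00049981
phi = 8.522e-05 / 0.00049981 = 0.1705

0.1705


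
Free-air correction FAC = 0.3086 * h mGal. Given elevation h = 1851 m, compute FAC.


FAC = 0.3086 * h
= 0.3086 * 1851
= 571.2186 mGal

571.2186


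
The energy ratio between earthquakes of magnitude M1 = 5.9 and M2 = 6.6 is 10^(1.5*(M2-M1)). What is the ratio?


M2 - M1 = 6.6 - 5.9 = 0.7
1.5 * 0.7 = 1.05
ratio = 10^1.05 = 11.22

11.22


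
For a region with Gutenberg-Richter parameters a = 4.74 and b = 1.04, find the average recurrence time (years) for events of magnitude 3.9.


log10(N) = 4.74 - 1.04*3.9 = 0.684
N = 10^0.684 = 4.830588
T = 1/N = 1/4.830588 = 0.207 years

0.207


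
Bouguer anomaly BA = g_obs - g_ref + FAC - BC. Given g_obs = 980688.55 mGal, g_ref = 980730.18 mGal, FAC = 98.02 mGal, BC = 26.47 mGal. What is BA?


BA = g_obs - g_ref + FAC - BC
= 980688.55 - 980730.18 + 98.02 - 26.47
= 29.92 mGal

29.92


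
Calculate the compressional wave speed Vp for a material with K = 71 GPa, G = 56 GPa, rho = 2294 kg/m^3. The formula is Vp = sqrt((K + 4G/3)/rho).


First compute the effective modulus:
K + 4G/3 = 71e9 + 4*56e9/3 = 145666666666.67 Pa
Then divide by density:
145666666666.67 / 2294 = 63498982.8538 Pa/(kg/m^3)
Take the square root:
Vp = sqrt(63498982.8538) = 7968.62 m/s

7968.62


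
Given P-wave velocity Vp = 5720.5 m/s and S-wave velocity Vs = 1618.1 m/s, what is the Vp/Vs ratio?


Vp/Vs = 5720.5 / 1618.1
= 3.5353

3.5353


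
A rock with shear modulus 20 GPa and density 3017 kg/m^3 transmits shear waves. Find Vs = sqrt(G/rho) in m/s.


Convert G to Pa: G = 20e9 Pa
Compute G/rho = 20e9 / 3017 = 6629101.7567
Vs = sqrt(6629101.7567) = 2574.7 m/s

2574.7


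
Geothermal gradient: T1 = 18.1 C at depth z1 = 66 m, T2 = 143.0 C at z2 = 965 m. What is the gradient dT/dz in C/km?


dT = 143.0 - 18.1 = 124.9 C
dz = 965 - 66 = 899 m
gradient = dT/dz * 1000 = 124.9/899 * 1000 = 138.9321 C/km

138.9321


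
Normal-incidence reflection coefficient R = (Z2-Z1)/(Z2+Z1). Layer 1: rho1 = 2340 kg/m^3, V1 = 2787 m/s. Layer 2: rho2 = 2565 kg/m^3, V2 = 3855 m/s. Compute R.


Z1 = 2340 * 2787 = 6521580
Z2 = 2565 * 3855 = 9888075
R = (9888075 - 6521580) / (9888075 + 6521580) = 3366495 / 16409655 = 0.2052

0.2052


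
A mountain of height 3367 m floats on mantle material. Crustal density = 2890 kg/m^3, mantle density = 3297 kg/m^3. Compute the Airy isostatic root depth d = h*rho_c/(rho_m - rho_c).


rho_m - rho_c = 3297 - 2890 = 407
d = 3367 * 2890 / 407
= 9730630 / 407
= 23908.18 m

23908.18


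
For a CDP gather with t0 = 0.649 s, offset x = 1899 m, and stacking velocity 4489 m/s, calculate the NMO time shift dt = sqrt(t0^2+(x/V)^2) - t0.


x/Vnmo = 1899/4489 = 0.423034
(x/Vnmo)^2 = 0.178958
t0^2 = 0.421201
sqrt(0.421201 + 0.178958) = 0.774699
dt = 0.774699 - 0.649 = 0.125699

0.125699


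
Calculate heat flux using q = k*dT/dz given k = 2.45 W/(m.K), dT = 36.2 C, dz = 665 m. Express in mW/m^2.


q = k * dT / dz * 1000
= 2.45 * 36.2 / 665 * 1000
= 0.133368 * 1000
= 133.3684 mW/m^2

133.3684


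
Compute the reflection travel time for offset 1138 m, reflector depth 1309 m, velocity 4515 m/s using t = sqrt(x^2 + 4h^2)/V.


x^2 + 4h^2 = 1138^2 + 4*1309^2 = 1295044 + 6853924 = 8148968
sqrt(8148968) = 2854.6397
t = 2854.6397 / 4515 = 0.6323 s

0.6323


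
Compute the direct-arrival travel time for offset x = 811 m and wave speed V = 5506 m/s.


t = x / V
= 811 / 5506
= 0.1473 s

0.1473


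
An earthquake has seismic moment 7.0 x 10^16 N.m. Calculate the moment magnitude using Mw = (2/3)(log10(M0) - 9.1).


log10(M0) = log10(7.0 x 10^16) = 16.8451
Mw = 2/3 * (16.8451 - 9.1)
= 2/3 * 7.7451
= 5.16

5.16


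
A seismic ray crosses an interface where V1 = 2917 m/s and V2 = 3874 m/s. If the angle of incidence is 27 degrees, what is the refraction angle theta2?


sin(theta1) = sin(27 deg) = 0.45399
sin(theta2) = V2/V1 * sin(theta1) = 3874/2917 * 0.45399 = 0.602934
theta2 = arcsin(0.602934) = 37.0803 degrees

37.0803


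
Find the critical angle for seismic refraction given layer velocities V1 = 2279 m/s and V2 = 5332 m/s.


V1/V2 = 2279/5332 = 0.427419
theta_c = arcsin(0.427419) = 25.3039 degrees

25.3039


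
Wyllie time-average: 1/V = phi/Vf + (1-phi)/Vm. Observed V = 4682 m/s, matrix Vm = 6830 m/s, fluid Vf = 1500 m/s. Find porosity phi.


1/V - 1/Vm = 1/4682 - 1/6830 = 6.717e-05
1/Vf - 1/Vm = 1/1500 - 1/6830 = 0.00052025
phi = 6.717e-05 / 0.00052025 = 0.1291

0.1291


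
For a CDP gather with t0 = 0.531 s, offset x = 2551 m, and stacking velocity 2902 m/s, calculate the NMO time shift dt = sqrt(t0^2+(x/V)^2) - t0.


x/Vnmo = 2551/2902 = 0.879049
(x/Vnmo)^2 = 0.772727
t0^2 = 0.281961
sqrt(0.281961 + 0.772727) = 1.02698
dt = 1.02698 - 0.531 = 0.49598

0.49598


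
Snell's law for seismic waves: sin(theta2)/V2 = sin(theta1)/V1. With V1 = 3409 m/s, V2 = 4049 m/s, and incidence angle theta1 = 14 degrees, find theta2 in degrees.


sin(theta1) = sin(14 deg) = 0.241922
sin(theta2) = V2/V1 * sin(theta1) = 4049/3409 * 0.241922 = 0.28734
theta2 = arcsin(0.28734) = 16.6988 degrees

16.6988


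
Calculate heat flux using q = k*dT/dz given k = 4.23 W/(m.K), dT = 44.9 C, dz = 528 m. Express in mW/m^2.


q = k * dT / dz * 1000
= 4.23 * 44.9 / 528 * 1000
= 0.35971 * 1000
= 359.7102 mW/m^2

359.7102


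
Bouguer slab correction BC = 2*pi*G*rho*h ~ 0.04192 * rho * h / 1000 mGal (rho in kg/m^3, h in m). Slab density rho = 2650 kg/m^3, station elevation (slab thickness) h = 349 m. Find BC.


BC = 0.04192 * rho * h / 1000
= 0.04192 * 2650 * 349 / 1000
= 38.7697 mGal

38.7697


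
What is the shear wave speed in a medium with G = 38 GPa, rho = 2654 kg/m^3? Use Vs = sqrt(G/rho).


Convert G to Pa: G = 38e9 Pa
Compute G/rho = 38e9 / 2654 = 14318010.5501
Vs = sqrt(14318010.5501) = 3783.91 m/s

3783.91


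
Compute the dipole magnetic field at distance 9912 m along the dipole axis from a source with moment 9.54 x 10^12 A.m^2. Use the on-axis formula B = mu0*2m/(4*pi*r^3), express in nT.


m = 9.54 x 10^12 = 9540000000000 A.m^2
2m = 19080000000000 A.m^2
r^3 = 9912^3 = 973831638528
B = (4pi*10^-7) * 19080000000000 / (4*pi * 973831638528) * 1e9
= 23976635.132197 / 12237529285731.5 * 1e9
= 1959.2709 nT

1959.2709


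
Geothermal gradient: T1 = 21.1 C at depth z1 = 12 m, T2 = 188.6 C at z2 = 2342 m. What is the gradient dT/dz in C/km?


dT = 188.6 - 21.1 = 167.5 C
dz = 2342 - 12 = 2330 m
gradient = dT/dz * 1000 = 167.5/2330 * 1000 = 71.8884 C/km

71.8884


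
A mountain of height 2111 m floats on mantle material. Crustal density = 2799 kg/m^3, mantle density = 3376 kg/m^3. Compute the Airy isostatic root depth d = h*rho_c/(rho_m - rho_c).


rho_m - rho_c = 3376 - 2799 = 577
d = 2111 * 2799 / 577
= 5908689 / 577
= 10240.36 m

10240.36


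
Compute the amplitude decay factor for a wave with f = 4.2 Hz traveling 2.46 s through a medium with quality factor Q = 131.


pi*f*t/Q = pi*4.2*2.46/131 = 0.247778
A/A0 = exp(-0.247778) = 0.780533

0.780533


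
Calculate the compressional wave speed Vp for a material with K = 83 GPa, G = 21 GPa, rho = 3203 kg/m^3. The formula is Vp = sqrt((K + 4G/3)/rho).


First compute the effective modulus:
K + 4G/3 = 83e9 + 4*21e9/3 = 111000000000.0 Pa
Then divide by density:
111000000000.0 / 3203 = 34655010.9273 Pa/(kg/m^3)
Take the square root:
Vp = sqrt(34655010.9273) = 5886.85 m/s

5886.85


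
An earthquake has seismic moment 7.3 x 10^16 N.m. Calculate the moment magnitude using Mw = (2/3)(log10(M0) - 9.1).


log10(M0) = log10(7.3 x 10^16) = 16.8633
Mw = 2/3 * (16.8633 - 9.1)
= 2/3 * 7.7633
= 5.18

5.18


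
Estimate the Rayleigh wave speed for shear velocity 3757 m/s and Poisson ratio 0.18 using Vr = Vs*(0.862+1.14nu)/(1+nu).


Numerator factor = 0.862 + 1.14*0.18 = 1.0672
Denominator = 1 + 0.18 = 1.18
Vr = 3757 * 1.0672 / 1.18 = 3397.86 m/s

3397.86


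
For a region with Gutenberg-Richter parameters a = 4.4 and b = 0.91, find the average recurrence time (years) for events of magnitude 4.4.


log10(N) = 4.4 - 0.91*4.4 = 0.396
N = 10^0.396 = 2.488857
T = 1/N = 1/2.488857 = 0.4018 years

0.4018


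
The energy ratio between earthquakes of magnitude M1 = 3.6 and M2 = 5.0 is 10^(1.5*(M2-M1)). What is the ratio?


M2 - M1 = 5.0 - 3.6 = 1.4
1.5 * 1.4 = 2.1
ratio = 10^2.1 = 125.89

125.89


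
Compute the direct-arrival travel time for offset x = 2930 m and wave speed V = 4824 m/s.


t = x / V
= 2930 / 4824
= 0.6074 s

0.6074


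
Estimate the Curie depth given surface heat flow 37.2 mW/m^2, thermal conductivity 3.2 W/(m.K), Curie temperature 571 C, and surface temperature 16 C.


T_Curie - T_surf = 571 - 16 = 555 C
Convert q to W/m^2: 37.2 mW/m^2 = 0.0372 W/m^2
d = 555 * 3.2 / 0.0372 = 47741.94 m

47741.94


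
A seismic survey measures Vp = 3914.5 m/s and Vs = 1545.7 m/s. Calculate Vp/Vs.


Vp/Vs = 3914.5 / 1545.7
= 2.5325

2.5325


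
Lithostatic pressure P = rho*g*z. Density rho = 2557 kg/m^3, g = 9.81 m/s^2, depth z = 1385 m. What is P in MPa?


P = rho * g * z / 1e6
= 2557 * 9.81 * 1385 / 1e6
= 34741575.45 / 1e6
= 34.7416 MPa

34.7416


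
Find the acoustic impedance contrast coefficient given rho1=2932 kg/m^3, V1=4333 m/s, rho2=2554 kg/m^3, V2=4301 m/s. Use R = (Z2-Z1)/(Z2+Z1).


Z1 = 2932 * 4333 = 12704356
Z2 = 2554 * 4301 = 10984754
R = (10984754 - 12704356) / (10984754 + 12704356) = -1719602 / 23689110 = -0.0726

-0.0726


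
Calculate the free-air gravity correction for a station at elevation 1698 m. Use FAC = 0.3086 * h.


FAC = 0.3086 * h
= 0.3086 * 1698
= 524.0028 mGal

524.0028


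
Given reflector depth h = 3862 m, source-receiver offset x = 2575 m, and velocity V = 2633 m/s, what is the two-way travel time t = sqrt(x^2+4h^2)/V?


x^2 + 4h^2 = 2575^2 + 4*3862^2 = 6630625 + 59660176 = 66290801
sqrt(66290801) = 8141.9163
t = 8141.9163 / 2633 = 3.0923 s

3.0923


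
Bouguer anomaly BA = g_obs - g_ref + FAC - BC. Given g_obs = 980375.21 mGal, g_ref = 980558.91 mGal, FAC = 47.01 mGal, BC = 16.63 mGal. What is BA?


BA = g_obs - g_ref + FAC - BC
= 980375.21 - 980558.91 + 47.01 - 16.63
= -153.32 mGal

-153.32


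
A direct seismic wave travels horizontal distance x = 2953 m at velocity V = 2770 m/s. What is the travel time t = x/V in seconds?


t = x / V
= 2953 / 2770
= 1.0661 s

1.0661


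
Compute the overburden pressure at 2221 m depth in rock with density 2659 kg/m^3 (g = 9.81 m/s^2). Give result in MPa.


P = rho * g * z / 1e6
= 2659 * 9.81 * 2221 / 1e6
= 57934318.59 / 1e6
= 57.9343 MPa

57.9343


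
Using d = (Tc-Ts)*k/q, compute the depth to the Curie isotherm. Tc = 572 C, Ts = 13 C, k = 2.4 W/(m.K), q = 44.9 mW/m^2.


T_Curie - T_surf = 572 - 13 = 559 C
Convert q to W/m^2: 44.9 mW/m^2 = 0.0449 W/m^2
d = 559 * 2.4 / 0.0449 = 29879.73 m

29879.73


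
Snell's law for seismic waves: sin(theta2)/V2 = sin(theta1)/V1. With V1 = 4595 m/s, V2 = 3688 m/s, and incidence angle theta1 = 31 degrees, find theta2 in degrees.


sin(theta1) = sin(31 deg) = 0.515038
sin(theta2) = V2/V1 * sin(theta1) = 3688/4595 * 0.515038 = 0.413375
theta2 = arcsin(0.413375) = 24.4171 degrees

24.4171


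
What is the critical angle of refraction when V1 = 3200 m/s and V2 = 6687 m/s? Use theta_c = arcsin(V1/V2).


V1/V2 = 3200/6687 = 0.47854
theta_c = arcsin(0.47854) = 28.5901 degrees

28.5901


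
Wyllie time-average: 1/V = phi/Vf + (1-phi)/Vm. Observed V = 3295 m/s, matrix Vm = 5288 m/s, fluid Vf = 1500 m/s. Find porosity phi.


1/V - 1/Vm = 1/3295 - 1/5288 = 0.00011438
1/Vf - 1/Vm = 1/1500 - 1/5288 = 0.00047756
phi = 0.00011438 / 0.00047756 = 0.2395

0.2395


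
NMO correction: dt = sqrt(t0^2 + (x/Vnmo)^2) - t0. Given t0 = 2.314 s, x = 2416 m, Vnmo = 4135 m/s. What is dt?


x/Vnmo = 2416/4135 = 0.584281
(x/Vnmo)^2 = 0.341384
t0^2 = 5.354596
sqrt(5.354596 + 0.341384) = 2.386625
dt = 2.386625 - 2.314 = 0.072625

0.072625


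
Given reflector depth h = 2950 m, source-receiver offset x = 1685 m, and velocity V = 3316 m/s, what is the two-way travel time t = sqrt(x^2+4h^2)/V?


x^2 + 4h^2 = 1685^2 + 4*2950^2 = 2839225 + 34810000 = 37649225
sqrt(37649225) = 6135.8964
t = 6135.8964 / 3316 = 1.8504 s

1.8504


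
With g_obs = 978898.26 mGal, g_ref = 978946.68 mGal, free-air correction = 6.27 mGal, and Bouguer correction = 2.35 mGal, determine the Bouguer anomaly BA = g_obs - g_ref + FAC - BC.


BA = g_obs - g_ref + FAC - BC
= 978898.26 - 978946.68 + 6.27 - 2.35
= -44.5 mGal

-44.5


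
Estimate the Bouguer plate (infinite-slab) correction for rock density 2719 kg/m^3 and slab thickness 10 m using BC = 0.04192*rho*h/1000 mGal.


BC = 0.04192 * rho * h / 1000
= 0.04192 * 2719 * 10 / 1000
= 1.1398 mGal

1.1398


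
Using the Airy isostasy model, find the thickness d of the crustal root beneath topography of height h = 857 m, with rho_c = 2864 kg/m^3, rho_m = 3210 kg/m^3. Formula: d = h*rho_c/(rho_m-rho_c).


rho_m - rho_c = 3210 - 2864 = 346
d = 857 * 2864 / 346
= 2454448 / 346
= 7093.78 m

7093.78


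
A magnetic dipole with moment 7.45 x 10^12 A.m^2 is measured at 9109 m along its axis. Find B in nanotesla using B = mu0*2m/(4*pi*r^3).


m = 7.45 x 10^12 = 7450000000000 A.m^2
2m = 14900000000000 A.m^2
r^3 = 9109^3 = 755809082029
B = (4pi*10^-7) * 14900000000000 / (4*pi * 755809082029) * 1e9
= 18723892.215395 / 9497777038475.01 * 1e9
= 1971.3973 nT

1971.3973


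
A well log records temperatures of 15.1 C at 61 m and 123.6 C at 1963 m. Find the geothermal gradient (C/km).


dT = 123.6 - 15.1 = 108.5 C
dz = 1963 - 61 = 1902 m
gradient = dT/dz * 1000 = 108.5/1902 * 1000 = 57.0452 C/km

57.0452


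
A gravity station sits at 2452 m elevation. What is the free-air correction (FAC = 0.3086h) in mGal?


FAC = 0.3086 * h
= 0.3086 * 2452
= 756.6872 mGal

756.6872


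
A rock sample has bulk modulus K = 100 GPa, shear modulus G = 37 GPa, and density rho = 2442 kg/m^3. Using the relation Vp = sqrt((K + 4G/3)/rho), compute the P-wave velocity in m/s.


First compute the effective modulus:
K + 4G/3 = 100e9 + 4*37e9/3 = 149333333333.33 Pa
Then divide by density:
149333333333.33 / 2442 = 61152061.1521 Pa/(kg/m^3)
Take the square root:
Vp = sqrt(61152061.1521) = 7819.98 m/s

7819.98


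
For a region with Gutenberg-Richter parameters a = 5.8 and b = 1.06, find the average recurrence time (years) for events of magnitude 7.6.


log10(N) = 5.8 - 1.06*7.6 = -2.256
N = 10^-2.256 = 0.005546
T = 1/N = 1/0.005546 = 180.3018 years

180.3018


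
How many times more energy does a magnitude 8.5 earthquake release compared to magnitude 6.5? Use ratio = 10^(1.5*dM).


M2 - M1 = 8.5 - 6.5 = 2.0
1.5 * 2.0 = 3.0
ratio = 10^3.0 = 1000.0

1000.0


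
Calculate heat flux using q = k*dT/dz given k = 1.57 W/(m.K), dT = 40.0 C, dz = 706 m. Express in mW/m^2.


q = k * dT / dz * 1000
= 1.57 * 40.0 / 706 * 1000
= 0.088952 * 1000
= 88.9518 mW/m^2

88.9518


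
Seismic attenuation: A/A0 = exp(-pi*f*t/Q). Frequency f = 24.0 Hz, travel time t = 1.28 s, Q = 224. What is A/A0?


pi*f*t/Q = pi*24.0*1.28/224 = 0.430847
A/A0 = exp(-0.430847) = 0.649958

0.649958


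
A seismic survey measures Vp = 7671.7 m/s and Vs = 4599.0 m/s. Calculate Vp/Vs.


Vp/Vs = 7671.7 / 4599.0
= 1.6681

1.6681


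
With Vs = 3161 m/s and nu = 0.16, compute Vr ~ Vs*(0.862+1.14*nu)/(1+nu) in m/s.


Numerator factor = 0.862 + 1.14*0.16 = 1.0444
Denominator = 1 + 0.16 = 1.16
Vr = 3161 * 1.0444 / 1.16 = 2845.99 m/s

2845.99


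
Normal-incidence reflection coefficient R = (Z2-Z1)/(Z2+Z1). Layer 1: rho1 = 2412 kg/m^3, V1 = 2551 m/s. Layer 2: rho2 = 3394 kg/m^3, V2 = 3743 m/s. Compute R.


Z1 = 2412 * 2551 = 6153012
Z2 = 3394 * 3743 = 12703742
R = (12703742 - 6153012) / (12703742 + 6153012) = 6550730 / 18856754 = 0.3474

0.3474


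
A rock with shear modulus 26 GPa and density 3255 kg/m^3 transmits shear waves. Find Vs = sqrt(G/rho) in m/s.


Convert G to Pa: G = 26e9 Pa
Compute G/rho = 26e9 / 3255 = 7987711.2135
Vs = sqrt(7987711.2135) = 2826.25 m/s

2826.25


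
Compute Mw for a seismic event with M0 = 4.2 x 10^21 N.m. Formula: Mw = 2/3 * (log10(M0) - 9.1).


log10(M0) = log10(4.2 x 10^21) = 21.6232
Mw = 2/3 * (21.6232 - 9.1)
= 2/3 * 12.5232
= 8.35

8.35


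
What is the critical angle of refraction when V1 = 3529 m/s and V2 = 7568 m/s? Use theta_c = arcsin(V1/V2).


V1/V2 = 3529/7568 = 0.466305
theta_c = arcsin(0.466305) = 27.7947 degrees

27.7947


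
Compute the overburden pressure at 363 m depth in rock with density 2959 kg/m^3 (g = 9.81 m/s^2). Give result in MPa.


P = rho * g * z / 1e6
= 2959 * 9.81 * 363 / 1e6
= 10537087.77 / 1e6
= 10.5371 MPa

10.5371


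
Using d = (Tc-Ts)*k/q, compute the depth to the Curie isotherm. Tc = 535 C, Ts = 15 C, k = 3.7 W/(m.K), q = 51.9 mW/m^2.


T_Curie - T_surf = 535 - 15 = 520 C
Convert q to W/m^2: 51.9 mW/m^2 = 0.0519 W/m^2
d = 520 * 3.7 / 0.0519 = 37071.29 m

37071.29


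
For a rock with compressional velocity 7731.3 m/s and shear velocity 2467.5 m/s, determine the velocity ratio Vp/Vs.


Vp/Vs = 7731.3 / 2467.5
= 3.1333

3.1333


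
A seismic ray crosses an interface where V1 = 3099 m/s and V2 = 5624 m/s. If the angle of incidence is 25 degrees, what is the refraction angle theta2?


sin(theta1) = sin(25 deg) = 0.422618
sin(theta2) = V2/V1 * sin(theta1) = 5624/3099 * 0.422618 = 0.766959
theta2 = arcsin(0.766959) = 50.0816 degrees

50.0816


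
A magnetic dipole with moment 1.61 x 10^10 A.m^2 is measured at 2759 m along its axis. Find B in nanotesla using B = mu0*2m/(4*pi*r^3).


m = 1.61 x 10^10 = 16100000000 A.m^2
2m = 32200000000 A.m^2
r^3 = 2759^3 = 21001731479
B = (4pi*10^-7) * 32200000000 / (4*pi * 21001731479) * 1e9
= 40463.713378 / 263915541308.37 * 1e9
= 153.3207 nT

153.3207


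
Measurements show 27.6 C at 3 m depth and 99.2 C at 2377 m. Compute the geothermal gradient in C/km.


dT = 99.2 - 27.6 = 71.6 C
dz = 2377 - 3 = 2374 m
gradient = dT/dz * 1000 = 71.6/2374 * 1000 = 30.1601 C/km

30.1601


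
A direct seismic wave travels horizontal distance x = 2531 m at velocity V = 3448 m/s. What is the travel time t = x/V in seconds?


t = x / V
= 2531 / 3448
= 0.734 s

0.734


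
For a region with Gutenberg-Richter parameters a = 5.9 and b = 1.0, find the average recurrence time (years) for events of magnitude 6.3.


log10(N) = 5.9 - 1.0*6.3 = -0.4
N = 10^-0.4 = 0.398107
T = 1/N = 1/0.398107 = 2.5119 years

2.5119


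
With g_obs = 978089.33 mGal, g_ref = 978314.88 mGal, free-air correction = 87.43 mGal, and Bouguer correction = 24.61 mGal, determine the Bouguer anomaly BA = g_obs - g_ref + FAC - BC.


BA = g_obs - g_ref + FAC - BC
= 978089.33 - 978314.88 + 87.43 - 24.61
= -162.73 mGal

-162.73


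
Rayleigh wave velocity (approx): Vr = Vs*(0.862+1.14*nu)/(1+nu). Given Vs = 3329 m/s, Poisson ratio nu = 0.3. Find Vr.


Numerator factor = 0.862 + 1.14*0.3 = 1.204
Denominator = 1 + 0.3 = 1.3
Vr = 3329 * 1.204 / 1.3 = 3083.17 m/s

3083.17


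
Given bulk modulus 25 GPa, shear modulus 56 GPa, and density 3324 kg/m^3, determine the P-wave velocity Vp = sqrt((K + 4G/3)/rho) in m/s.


First compute the effective modulus:
K + 4G/3 = 25e9 + 4*56e9/3 = 99666666666.67 Pa
Then divide by density:
99666666666.67 / 3324 = 29983955.0742 Pa/(kg/m^3)
Take the square root:
Vp = sqrt(29983955.0742) = 5475.76 m/s

5475.76


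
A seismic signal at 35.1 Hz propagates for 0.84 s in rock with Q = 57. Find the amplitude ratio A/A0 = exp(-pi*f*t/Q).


pi*f*t/Q = pi*35.1*0.84/57 = 1.62503
A/A0 = exp(-1.62503) = 0.196906

0.196906


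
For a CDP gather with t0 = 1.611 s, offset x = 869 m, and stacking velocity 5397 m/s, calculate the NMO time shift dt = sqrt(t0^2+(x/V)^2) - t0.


x/Vnmo = 869/5397 = 0.161015
(x/Vnmo)^2 = 0.025926
t0^2 = 2.595321
sqrt(2.595321 + 0.025926) = 1.619027
dt = 1.619027 - 1.611 = 0.008027

0.008027


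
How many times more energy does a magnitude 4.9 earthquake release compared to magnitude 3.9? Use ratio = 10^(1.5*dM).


M2 - M1 = 4.9 - 3.9 = 1.0
1.5 * 1.0 = 1.5
ratio = 10^1.5 = 31.62

31.62


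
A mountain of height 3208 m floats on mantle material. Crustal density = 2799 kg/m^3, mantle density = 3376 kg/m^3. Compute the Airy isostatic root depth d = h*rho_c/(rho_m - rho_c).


rho_m - rho_c = 3376 - 2799 = 577
d = 3208 * 2799 / 577
= 8979192 / 577
= 15561.86 m

15561.86


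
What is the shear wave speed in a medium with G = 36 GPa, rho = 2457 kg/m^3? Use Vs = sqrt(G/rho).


Convert G to Pa: G = 36e9 Pa
Compute G/rho = 36e9 / 2457 = 14652014.652
Vs = sqrt(14652014.652) = 3827.8 m/s

3827.8


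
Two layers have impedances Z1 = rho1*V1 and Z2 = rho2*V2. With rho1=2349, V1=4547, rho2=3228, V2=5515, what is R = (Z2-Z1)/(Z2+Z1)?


Z1 = 2349 * 4547 = 10680903
Z2 = 3228 * 5515 = 17802420
R = (17802420 - 10680903) / (17802420 + 10680903) = 7121517 / 28483323 = 0.25

0.25


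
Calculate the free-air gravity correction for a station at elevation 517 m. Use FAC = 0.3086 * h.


FAC = 0.3086 * h
= 0.3086 * 517
= 159.5462 mGal

159.5462


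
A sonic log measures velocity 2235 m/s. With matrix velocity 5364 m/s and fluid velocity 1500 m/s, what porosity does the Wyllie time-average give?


1/V - 1/Vm = 1/2235 - 1/5364 = 0.000261
1/Vf - 1/Vm = 1/1500 - 1/5364 = 0.00048024
phi = 0.000261 / 0.00048024 = 0.5435

0.5435


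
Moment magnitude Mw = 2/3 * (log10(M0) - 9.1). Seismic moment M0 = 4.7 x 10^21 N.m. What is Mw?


log10(M0) = log10(4.7 x 10^21) = 21.6721
Mw = 2/3 * (21.6721 - 9.1)
= 2/3 * 12.5721
= 8.38

8.38


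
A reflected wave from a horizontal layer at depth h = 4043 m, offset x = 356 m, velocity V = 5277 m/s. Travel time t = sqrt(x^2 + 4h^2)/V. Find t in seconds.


x^2 + 4h^2 = 356^2 + 4*4043^2 = 126736 + 65383396 = 65510132
sqrt(65510132) = 8093.833
t = 8093.833 / 5277 = 1.5338 s

1.5338


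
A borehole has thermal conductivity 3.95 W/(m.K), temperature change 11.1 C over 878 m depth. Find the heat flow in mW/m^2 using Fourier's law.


q = k * dT / dz * 1000
= 3.95 * 11.1 / 878 * 1000
= 0.049937 * 1000
= 49.9374 mW/m^2

49.9374


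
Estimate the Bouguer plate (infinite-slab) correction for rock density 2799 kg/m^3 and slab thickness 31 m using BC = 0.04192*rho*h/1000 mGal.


BC = 0.04192 * rho * h / 1000
= 0.04192 * 2799 * 31 / 1000
= 3.6374 mGal

3.6374


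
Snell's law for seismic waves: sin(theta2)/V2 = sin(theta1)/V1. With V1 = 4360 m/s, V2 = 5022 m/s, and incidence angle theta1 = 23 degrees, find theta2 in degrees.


sin(theta1) = sin(23 deg) = 0.390731
sin(theta2) = V2/V1 * sin(theta1) = 5022/4360 * 0.390731 = 0.450058
theta2 = arcsin(0.450058) = 26.7474 degrees

26.7474


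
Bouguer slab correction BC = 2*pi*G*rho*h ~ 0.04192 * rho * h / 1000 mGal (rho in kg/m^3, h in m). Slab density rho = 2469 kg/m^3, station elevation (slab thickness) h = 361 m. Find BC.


BC = 0.04192 * rho * h / 1000
= 0.04192 * 2469 * 361 / 1000
= 37.3637 mGal

37.3637


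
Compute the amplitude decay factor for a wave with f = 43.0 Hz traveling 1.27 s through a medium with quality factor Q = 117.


pi*f*t/Q = pi*43.0*1.27/117 = 1.466345
A/A0 = exp(-1.466345) = 0.230767

0.230767


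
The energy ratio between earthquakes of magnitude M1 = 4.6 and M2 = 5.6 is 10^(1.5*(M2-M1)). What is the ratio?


M2 - M1 = 5.6 - 4.6 = 1.0
1.5 * 1.0 = 1.5
ratio = 10^1.5 = 31.62

31.62


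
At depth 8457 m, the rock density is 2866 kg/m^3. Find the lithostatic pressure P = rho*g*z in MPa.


P = rho * g * z / 1e6
= 2866 * 9.81 * 8457 / 1e6
= 237772445.22 / 1e6
= 237.7724 MPa

237.7724


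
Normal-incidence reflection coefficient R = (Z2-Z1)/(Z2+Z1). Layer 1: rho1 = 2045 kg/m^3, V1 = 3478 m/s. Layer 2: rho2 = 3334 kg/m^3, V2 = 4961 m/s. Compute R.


Z1 = 2045 * 3478 = 7112510
Z2 = 3334 * 4961 = 16539974
R = (16539974 - 7112510) / (16539974 + 7112510) = 9427464 / 23652484 = 0.3986

0.3986


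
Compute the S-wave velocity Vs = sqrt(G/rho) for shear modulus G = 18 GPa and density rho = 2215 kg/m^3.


Convert G to Pa: G = 18e9 Pa
Compute G/rho = 18e9 / 2215 = 8126410.8352
Vs = sqrt(8126410.8352) = 2850.69 m/s

2850.69


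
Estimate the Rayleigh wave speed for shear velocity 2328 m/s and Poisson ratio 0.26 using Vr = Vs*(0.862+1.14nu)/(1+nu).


Numerator factor = 0.862 + 1.14*0.26 = 1.1584
Denominator = 1 + 0.26 = 1.26
Vr = 2328 * 1.1584 / 1.26 = 2140.28 m/s

2140.28


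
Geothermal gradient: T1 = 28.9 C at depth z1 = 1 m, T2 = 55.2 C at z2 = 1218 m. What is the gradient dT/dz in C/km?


dT = 55.2 - 28.9 = 26.3 C
dz = 1218 - 1 = 1217 m
gradient = dT/dz * 1000 = 26.3/1217 * 1000 = 21.6105 C/km

21.6105


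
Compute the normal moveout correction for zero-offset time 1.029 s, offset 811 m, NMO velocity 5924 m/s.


x/Vnmo = 811/5924 = 0.136901
(x/Vnmo)^2 = 0.018742
t0^2 = 1.058841
sqrt(1.058841 + 0.018742) = 1.038067
dt = 1.038067 - 1.029 = 0.009067

0.009067


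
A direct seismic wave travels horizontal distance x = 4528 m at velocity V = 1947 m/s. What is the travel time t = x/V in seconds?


t = x / V
= 4528 / 1947
= 2.3256 s

2.3256


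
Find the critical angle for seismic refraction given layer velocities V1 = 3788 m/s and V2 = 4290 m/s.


V1/V2 = 3788/4290 = 0.882984
theta_c = arcsin(0.882984) = 62.0044 degrees

62.0044


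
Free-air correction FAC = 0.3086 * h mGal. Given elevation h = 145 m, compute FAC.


FAC = 0.3086 * h
= 0.3086 * 145
= 44.747 mGal

44.747


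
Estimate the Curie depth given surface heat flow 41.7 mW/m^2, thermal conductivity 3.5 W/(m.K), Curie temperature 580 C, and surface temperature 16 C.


T_Curie - T_surf = 580 - 16 = 564 C
Convert q to W/m^2: 41.7 mW/m^2 = 0.0417 W/m^2
d = 564 * 3.5 / 0.0417 = 47338.13 m

47338.13


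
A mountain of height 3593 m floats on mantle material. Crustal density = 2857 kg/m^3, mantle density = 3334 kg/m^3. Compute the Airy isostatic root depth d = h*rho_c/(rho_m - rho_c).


rho_m - rho_c = 3334 - 2857 = 477
d = 3593 * 2857 / 477
= 10265201 / 477
= 21520.34 m

21520.34


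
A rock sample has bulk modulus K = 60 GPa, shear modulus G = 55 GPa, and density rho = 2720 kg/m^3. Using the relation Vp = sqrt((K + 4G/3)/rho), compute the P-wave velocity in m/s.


First compute the effective modulus:
K + 4G/3 = 60e9 + 4*55e9/3 = 133333333333.33 Pa
Then divide by density:
133333333333.33 / 2720 = 49019607.8431 Pa/(kg/m^3)
Take the square root:
Vp = sqrt(49019607.8431) = 7001.4 m/s

7001.4


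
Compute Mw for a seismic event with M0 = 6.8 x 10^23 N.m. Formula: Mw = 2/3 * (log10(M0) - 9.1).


log10(M0) = log10(6.8 x 10^23) = 23.8325
Mw = 2/3 * (23.8325 - 9.1)
= 2/3 * 14.7325
= 9.82

9.82


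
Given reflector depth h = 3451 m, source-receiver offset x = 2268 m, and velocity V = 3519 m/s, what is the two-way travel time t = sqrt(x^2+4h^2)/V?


x^2 + 4h^2 = 2268^2 + 4*3451^2 = 5143824 + 47637604 = 52781428
sqrt(52781428) = 7265.0828
t = 7265.0828 / 3519 = 2.0645 s

2.0645


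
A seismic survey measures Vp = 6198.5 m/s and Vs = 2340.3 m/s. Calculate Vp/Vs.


Vp/Vs = 6198.5 / 2340.3
= 2.6486

2.6486


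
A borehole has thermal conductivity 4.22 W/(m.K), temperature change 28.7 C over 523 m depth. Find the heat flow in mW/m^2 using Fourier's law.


q = k * dT / dz * 1000
= 4.22 * 28.7 / 523 * 1000
= 0.231576 * 1000
= 231.5755 mW/m^2

231.5755


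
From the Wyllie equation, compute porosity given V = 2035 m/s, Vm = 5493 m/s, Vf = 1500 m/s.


1/V - 1/Vm = 1/2035 - 1/5493 = 0.00030935
1/Vf - 1/Vm = 1/1500 - 1/5493 = 0.00048462
phi = 0.00030935 / 0.00048462 = 0.6383

0.6383


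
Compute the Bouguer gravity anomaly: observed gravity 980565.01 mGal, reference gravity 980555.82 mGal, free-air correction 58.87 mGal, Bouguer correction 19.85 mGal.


BA = g_obs - g_ref + FAC - BC
= 980565.01 - 980555.82 + 58.87 - 19.85
= 48.21 mGal

48.21


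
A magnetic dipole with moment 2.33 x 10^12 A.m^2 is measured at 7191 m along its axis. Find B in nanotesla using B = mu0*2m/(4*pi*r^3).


m = 2.33 x 10^12 = 2330000000000 A.m^2
2m = 4660000000000 A.m^2
r^3 = 7191^3 = 371850068871
B = (4pi*10^-7) * 4660000000000 / (4*pi * 371850068871) * 1e9
= 5855928.706291 / 4672805778407.97 * 1e9
= 1253.1933 nT

1253.1933


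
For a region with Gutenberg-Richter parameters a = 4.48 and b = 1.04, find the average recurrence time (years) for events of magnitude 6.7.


log10(N) = 4.48 - 1.04*6.7 = -2.488
N = 10^-2.488 = 0.003251
T = 1/N = 1/0.003251 = 307.6097 years

307.6097


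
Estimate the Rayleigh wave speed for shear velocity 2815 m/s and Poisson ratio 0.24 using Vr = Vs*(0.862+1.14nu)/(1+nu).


Numerator factor = 0.862 + 1.14*0.24 = 1.1356
Denominator = 1 + 0.24 = 1.24
Vr = 2815 * 1.1356 / 1.24 = 2578.0 m/s

2578.0


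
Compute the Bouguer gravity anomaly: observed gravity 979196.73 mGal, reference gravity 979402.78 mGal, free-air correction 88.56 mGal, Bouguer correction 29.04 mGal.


BA = g_obs - g_ref + FAC - BC
= 979196.73 - 979402.78 + 88.56 - 29.04
= -146.53 mGal

-146.53


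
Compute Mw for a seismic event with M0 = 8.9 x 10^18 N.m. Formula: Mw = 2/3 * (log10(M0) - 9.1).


log10(M0) = log10(8.9 x 10^18) = 18.9494
Mw = 2/3 * (18.9494 - 9.1)
= 2/3 * 9.8494
= 6.57

6.57


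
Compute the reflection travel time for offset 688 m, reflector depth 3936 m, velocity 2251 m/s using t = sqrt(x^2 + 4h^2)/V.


x^2 + 4h^2 = 688^2 + 4*3936^2 = 473344 + 61968384 = 62441728
sqrt(62441728) = 7902.0078
t = 7902.0078 / 2251 = 3.5104 s

3.5104


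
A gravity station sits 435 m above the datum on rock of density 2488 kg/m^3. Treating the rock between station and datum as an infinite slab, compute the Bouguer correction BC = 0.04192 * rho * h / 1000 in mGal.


BC = 0.04192 * rho * h / 1000
= 0.04192 * 2488 * 435 / 1000
= 45.3692 mGal

45.3692


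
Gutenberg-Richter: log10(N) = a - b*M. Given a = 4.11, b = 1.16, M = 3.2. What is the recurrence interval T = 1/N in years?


log10(N) = 4.11 - 1.16*3.2 = 0.398
N = 10^0.398 = 2.500345
T = 1/N = 1/2.500345 = 0.3999 years

0.3999


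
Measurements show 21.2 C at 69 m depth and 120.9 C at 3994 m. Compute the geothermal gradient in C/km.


dT = 120.9 - 21.2 = 99.7 C
dz = 3994 - 69 = 3925 m
gradient = dT/dz * 1000 = 99.7/3925 * 1000 = 25.4013 C/km

25.4013


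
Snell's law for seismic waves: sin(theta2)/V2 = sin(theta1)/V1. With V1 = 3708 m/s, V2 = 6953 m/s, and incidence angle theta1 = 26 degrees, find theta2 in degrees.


sin(theta1) = sin(26 deg) = 0.438371
sin(theta2) = V2/V1 * sin(theta1) = 6953/3708 * 0.438371 = 0.822005
theta2 = arcsin(0.822005) = 55.286 degrees

55.286


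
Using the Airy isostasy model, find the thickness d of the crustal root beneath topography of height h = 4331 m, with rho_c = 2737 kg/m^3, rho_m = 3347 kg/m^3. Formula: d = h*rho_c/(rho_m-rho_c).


rho_m - rho_c = 3347 - 2737 = 610
d = 4331 * 2737 / 610
= 11853947 / 610
= 19432.7 m

19432.7


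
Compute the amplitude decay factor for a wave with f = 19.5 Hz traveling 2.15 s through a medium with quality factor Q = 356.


pi*f*t/Q = pi*19.5*2.15/356 = 0.369975
A/A0 = exp(-0.369975) = 0.690751

0.690751


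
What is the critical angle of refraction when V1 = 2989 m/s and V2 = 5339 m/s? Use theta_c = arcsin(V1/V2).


V1/V2 = 2989/5339 = 0.559843
theta_c = arcsin(0.559843) = 34.0449 degrees

34.0449


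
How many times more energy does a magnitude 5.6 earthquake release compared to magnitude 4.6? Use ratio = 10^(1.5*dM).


M2 - M1 = 5.6 - 4.6 = 1.0
1.5 * 1.0 = 1.5
ratio = 10^1.5 = 31.62

31.62


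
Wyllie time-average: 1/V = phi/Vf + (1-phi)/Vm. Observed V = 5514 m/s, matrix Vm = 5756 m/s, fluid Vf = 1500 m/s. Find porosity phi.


1/V - 1/Vm = 1/5514 - 1/5756 = 7.62e-06
1/Vf - 1/Vm = 1/1500 - 1/5756 = 0.00049293
phi = 7.62e-06 / 0.00049293 = 0.0155

0.0155


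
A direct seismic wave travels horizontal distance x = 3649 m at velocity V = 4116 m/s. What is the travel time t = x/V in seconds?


t = x / V
= 3649 / 4116
= 0.8865 s

0.8865


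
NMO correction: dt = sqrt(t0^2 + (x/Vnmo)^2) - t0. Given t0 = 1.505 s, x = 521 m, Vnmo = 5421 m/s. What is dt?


x/Vnmo = 521/5421 = 0.096108
(x/Vnmo)^2 = 0.009237
t0^2 = 2.265025
sqrt(2.265025 + 0.009237) = 1.508066
dt = 1.508066 - 1.505 = 0.003066

0.003066


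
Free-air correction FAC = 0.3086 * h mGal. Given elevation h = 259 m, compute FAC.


FAC = 0.3086 * h
= 0.3086 * 259
= 79.9274 mGal

79.9274


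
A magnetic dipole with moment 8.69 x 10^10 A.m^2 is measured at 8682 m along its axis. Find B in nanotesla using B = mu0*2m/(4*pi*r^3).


m = 8.69 x 10^10 = 86900000000 A.m^2
2m = 173800000000 A.m^2
r^3 = 8682^3 = 654424190568
B = (4pi*10^-7) * 173800000000 / (4*pi * 654424190568) * 1e9
= 218403.521278 / 8223736917679.5 * 1e9
= 26.5577 nT

26.5577


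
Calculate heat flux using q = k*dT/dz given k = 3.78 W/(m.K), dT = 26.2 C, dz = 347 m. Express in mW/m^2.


q = k * dT / dz * 1000
= 3.78 * 26.2 / 347 * 1000
= 0.285406 * 1000
= 285.4063 mW/m^2

285.4063


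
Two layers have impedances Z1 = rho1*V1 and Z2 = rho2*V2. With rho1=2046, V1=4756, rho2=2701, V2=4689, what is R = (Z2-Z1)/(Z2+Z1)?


Z1 = 2046 * 4756 = 9730776
Z2 = 2701 * 4689 = 12664989
R = (12664989 - 9730776) / (12664989 + 9730776) = 2934213 / 22395765 = 0.131

0.131


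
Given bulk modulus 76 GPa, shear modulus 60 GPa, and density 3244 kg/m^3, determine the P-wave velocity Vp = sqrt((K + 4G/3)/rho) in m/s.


First compute the effective modulus:
K + 4G/3 = 76e9 + 4*60e9/3 = 156000000000.0 Pa
Then divide by density:
156000000000.0 / 3244 = 48088779.2848 Pa/(kg/m^3)
Take the square root:
Vp = sqrt(48088779.2848) = 6934.61 m/s

6934.61


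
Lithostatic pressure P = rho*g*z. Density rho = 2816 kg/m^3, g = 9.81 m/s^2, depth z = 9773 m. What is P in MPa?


P = rho * g * z / 1e6
= 2816 * 9.81 * 9773 / 1e6
= 269978734.08 / 1e6
= 269.9787 MPa

269.9787
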